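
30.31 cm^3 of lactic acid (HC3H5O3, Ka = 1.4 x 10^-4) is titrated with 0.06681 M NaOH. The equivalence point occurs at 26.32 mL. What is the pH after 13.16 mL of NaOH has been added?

3.85

13.16 mL is exactly half the equivalence volume (26.32/2), i.e. the half-equivalence point.
There, n(HA) = n(A^-), so pH = pKa = -log(1.4 x 10^-4) = 3.85.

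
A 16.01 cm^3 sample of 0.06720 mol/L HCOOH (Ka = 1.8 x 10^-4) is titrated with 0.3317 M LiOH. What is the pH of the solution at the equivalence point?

8.25

n(HCOOH) = 0.06720 x 0.01601 = 0.001076 mol; V(LiOH) at equivalence = 0.001076/0.3317 = 0.003244 L.
At equivalence all the acid is converted to HCOO-; total volume = 0.01601 + 0.003244 = 0.01925 L, so [HCOO-] = 0.001076/0.01925 = 0.05588 M.
Kb = Kw/Ka = 1.0e-14 / 1.8 x 10^-4 = 5.56e-11.
[OH^-] = sqrt(Kb x [HCOO-]) = sqrt(5.56e-11 x 0.05588) = 1.76e-6 M.
pOH = 5.75, so pH = 14.00 - 5.75 = 8.25.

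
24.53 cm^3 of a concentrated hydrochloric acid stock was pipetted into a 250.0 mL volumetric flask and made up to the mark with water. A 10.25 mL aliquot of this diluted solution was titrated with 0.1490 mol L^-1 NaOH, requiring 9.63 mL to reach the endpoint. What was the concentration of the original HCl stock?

n(NaOH) = 0.1490 x 0.009630 = 0.001435 mol.
n(HCl) in the aliquot = 0.001435 mol.
[diluted HCl] = 0.001435 / 0.01025 = 0.1400 M.
Dilution factor = 250.0/24.53 = 10.19, so [stock] = 0.1400 x 10.19 = 1.43 M.

1.43 M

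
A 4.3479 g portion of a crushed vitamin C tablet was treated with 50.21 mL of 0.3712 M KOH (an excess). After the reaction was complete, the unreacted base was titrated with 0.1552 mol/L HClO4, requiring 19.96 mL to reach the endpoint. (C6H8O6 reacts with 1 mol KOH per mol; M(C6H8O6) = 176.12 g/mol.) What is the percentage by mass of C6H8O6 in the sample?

Total n(KOH) added = 0.3712 x 0.05021 = 0.01864 mol.
n(HClO4) used = 0.1552 x 0.01996 = 0.003098 mol, which equals the excess n(KOH).
So n(KOH) consumed by the sample = 0.01864 - 0.003098 = 0.01554 mol.
n(C6H8O6) = 0.01554 / 1 = 0.01554 mol.
mass C6H8O6 = 0.01554 x 176.12 = 2.737 g, so %C6H8O6 = 2.737/4.3479 x 100 = 62.9%.

62.9%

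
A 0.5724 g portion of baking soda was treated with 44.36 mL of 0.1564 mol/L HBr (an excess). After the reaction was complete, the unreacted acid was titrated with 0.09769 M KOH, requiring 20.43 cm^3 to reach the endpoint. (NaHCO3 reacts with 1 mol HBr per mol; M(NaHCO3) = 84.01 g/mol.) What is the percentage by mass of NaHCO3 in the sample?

Total n(HBr) added = 0.1564 x 0.04436 = 0.006938 mol.
n(KOH) used = 0.09769 x 0.02043 = 0.001996 mol, which equals the excess n(HBr).
So n(HBr) consumed by the sample = 0.006938 - 0.001996 = 0.004942 mol.
n(NaHCO3) = 0.004942 / 1 = 0.004942 mol.
mass NaHCO3 = 0.004942 x 84.01 = 0.4152 g, so %NaHCO3 = 0.4152/0.5724 x 100 = 72.5%.

72.5%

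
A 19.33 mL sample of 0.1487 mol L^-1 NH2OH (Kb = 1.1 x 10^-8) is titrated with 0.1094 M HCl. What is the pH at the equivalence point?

n(NH2OH) = 0.1487 x 0.01933 = 0.002874 mol; V(HCl) at equivalence = 0.002874/0.1094 = 0.02627 L.
At equivalence the base is fully converted to NH3OH+; total volume = 0.04560 L, so [NH3OH+] = 0.002874/0.04560 = 0.06303 M.
Ka(NH3OH+) = Kw/Kb = 1.0e-14 / 1.1 x 10^-8 = 9.09e-7.
[H^+] = sqrt(Ka x [NH3OH+]) = sqrt(9.09e-7 x 0.06303) = 0.000239 M.
pH = -log(0.000239) = 3.62.

3.62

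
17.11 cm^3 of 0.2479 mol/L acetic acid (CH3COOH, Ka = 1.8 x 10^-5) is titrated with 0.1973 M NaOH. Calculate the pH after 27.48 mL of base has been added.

n(acid) = 0.2479 x 0.01711 = 0.004242 mol; n(NaOH) added = 0.1973 x 0.02748 = 0.005422 mol.
Base is in excess by 0.005422 - 0.004242 = 0.001180 mol in a total volume of 0.04459 L.
[OH^-] = 0.001180/0.04459 = 0.02647 M, so pOH = 1.58 and pH = 14.00 - 1.58 = 12.42.

12.42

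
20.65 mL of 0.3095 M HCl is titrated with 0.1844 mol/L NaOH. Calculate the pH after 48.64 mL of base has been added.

12.57

n(acid) = 0.3095 x 0.02065 = 0.006391 mol; n(NaOH) added = 0.1844 x 0.04864 = 0.008969 mol.
Base is in excess by 0.008969 - 0.006391 = 0.002578 mol in a total volume of 0.06929 L.
[OH^-] = 0.002578/0.06929 = 0.03721 M, so pOH = 1.43 and pH = 14.00 - 1.43 = 12.57.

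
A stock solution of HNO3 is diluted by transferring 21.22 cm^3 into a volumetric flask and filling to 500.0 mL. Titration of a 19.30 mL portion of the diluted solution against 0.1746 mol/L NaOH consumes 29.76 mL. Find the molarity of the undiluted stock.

6.34 M

n(NaOH) = 0.1746 x 0.02976 = 0.005196 mol.
n(HNO3) in the aliquot = 0.005196 mol.
[diluted HNO3] = 0.005196 / 0.01930 = 0.2692 M.
Dilution factor = 500.0/21.22 = 23.56, so [stock] = 0.2692 x 23.56 = 6.34 M.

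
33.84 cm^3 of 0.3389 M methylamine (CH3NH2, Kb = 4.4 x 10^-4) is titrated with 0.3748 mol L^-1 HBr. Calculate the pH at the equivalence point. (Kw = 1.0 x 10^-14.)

5.70

n(CH3NH2) = 0.3389 x 0.03384 = 0.01147 mol; V(HBr) at equivalence = 0.01147/0.3748 = 0.03060 L.
At equivalence the base is fully converted to CH3NH3+; total volume = 0.06444 L, so [CH3NH3+] = 0.01147/0.06444 = 0.1780 M.
Ka(CH3NH3+) = Kw/Kb = 1.0e-14 / 4.4 x 10^-4 = 2.27e-11.
[H^+] = sqrt(Ka x [CH3NH3+]) = sqrt(2.27e-11 x 0.1780) = 2.01e-6 M.
pH = -log(2.01e-6) = 5.70.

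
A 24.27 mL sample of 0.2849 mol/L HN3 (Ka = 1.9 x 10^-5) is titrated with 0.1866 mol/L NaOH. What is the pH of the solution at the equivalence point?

8.89

n(HN3) = 0.2849 x 0.02427 = 0.006915 mol; V(NaOH) at equivalence = 0.006915/0.1866 = 0.03706 L.
At equivalence all the acid is converted to N3-; total volume = 0.02427 + 0.03706 = 0.06133 L, so [N3-] = 0.006915/0.06133 = 0.1128 M.
Kb = Kw/Ka = 1.0e-14 / 1.9 x 10^-5 = 5.26e-10.
[OH^-] = sqrt(Kb x [N3-]) = sqrt(5.26e-10 x 0.1128) = 7.70e-6 M.
pOH = 5.11, so pH = 14.00 - 5.11 = 8.89.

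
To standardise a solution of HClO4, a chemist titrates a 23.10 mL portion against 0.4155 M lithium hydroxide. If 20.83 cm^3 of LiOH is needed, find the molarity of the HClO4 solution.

0.375 M

n(LiOH) delivered = 0.4155 x 0.02083 = 0.008655 mol.
For a 1:1 reaction, n(HClO4) = 0.008655 mol.
[HClO4] = 0.008655 mol / 0.02310 L = 0.375 M.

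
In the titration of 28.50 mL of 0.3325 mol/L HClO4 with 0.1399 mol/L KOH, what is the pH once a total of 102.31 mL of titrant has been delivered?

12.57

n(acid) = 0.3325 x 0.02850 = 0.009476 mol; n(KOH) added = 0.1399 x 0.1023 = 0.01431 mol.
Base is in excess by 0.01431 - 0.009476 = 0.004837 mol in a total volume of 0.1308 L.
[OH^-] = 0.004837/0.1308 = 0.03698 M, so pOH = 1.43 and pH = 14.00 - 1.43 = 12.57.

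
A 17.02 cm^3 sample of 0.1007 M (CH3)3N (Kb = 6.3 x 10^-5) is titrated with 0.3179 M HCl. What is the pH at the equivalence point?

5.46

n((CH3)3N) = 0.1007 x 0.01702 = 0.001714 mol; V(HCl) at equivalence = 0.001714/0.3179 = 0.005391 L.
At equivalence the base is fully converted to (CH3)3NH+; total volume = 0.02241 L, so [(CH3)3NH+] = 0.001714/0.02241 = 0.07648 M.
Ka((CH3)3NH+) = Kw/Kb = 1.0e-14 / 6.3 x 10^-5 = 1.59e-10.
[H^+] = sqrt(Ka x [(CH3)3NH+]) = sqrt(1.59e-10 x 0.07648) = 3.48e-6 M.
pH = -log(3.48e-6) = 5.46.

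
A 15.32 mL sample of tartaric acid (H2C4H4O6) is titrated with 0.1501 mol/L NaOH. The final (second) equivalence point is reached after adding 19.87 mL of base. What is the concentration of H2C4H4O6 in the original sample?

n(NaOH) = 0.1501 x 0.01987 = 0.002982 mol.
At the final (second) equivalence point, 2 mol OH^- react per mol H2C4H4O6, so n(H2C4H4O6) = 0.002982 / 2 = 0.001491 mol.
[H2C4H4O6] = 0.001491 / 0.01532 L = 0.0973 M.

0.0973 M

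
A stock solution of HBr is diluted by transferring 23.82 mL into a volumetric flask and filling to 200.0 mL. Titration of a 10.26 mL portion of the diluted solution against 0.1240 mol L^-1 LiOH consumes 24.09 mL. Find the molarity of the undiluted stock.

2.44 M

n(LiOH) = 0.1240 x 0.02409 = 0.002987 mol.
n(HBr) in the aliquot = 0.002987 mol.
[diluted HBr] = 0.002987 / 0.01026 = 0.2911 M.
Dilution factor = 200.0/23.82 = 8.396, so [stock] = 0.2911 x 8.396 = 2.44 M.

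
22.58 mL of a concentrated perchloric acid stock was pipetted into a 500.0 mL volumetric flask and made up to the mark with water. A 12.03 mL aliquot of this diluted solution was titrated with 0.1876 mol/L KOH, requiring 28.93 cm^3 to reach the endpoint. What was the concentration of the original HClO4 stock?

n(KOH) = 0.1876 x 0.02893 = 0.005427 mol.
n(HClO4) in the aliquot = 0.005427 mol.
[diluted HClO4] = 0.005427 / 0.01203 = 0.4511 M.
Dilution factor = 500.0/22.58 = 22.14, so [stock] = 0.4511 x 22.14 = 9.99 M.

9.99 M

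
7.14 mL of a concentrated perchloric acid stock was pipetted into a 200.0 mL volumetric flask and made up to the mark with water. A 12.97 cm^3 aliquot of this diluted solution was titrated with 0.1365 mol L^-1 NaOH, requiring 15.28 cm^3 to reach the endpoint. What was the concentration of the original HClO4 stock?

4.50 M

n(NaOH) = 0.1365 x 0.01528 = 0.002086 mol.
n(HClO4) in the aliquot = 0.002086 mol.
[diluted HClO4] = 0.002086 / 0.01297 = 0.1608 M.
Dilution factor = 200.0/7.140 = 28.01, so [stock] = 0.1608 x 28.01 = 4.50 M.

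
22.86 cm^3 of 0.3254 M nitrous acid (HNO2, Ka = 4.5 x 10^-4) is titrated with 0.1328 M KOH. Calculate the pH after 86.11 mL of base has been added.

12.56

n(acid) = 0.3254 x 0.02286 = 0.007439 mol; n(KOH) added = 0.1328 x 0.08611 = 0.01144 mol.
Base is in excess by 0.01144 - 0.007439 = 0.003997 mol in a total volume of 0.1090 L.
[OH^-] = 0.003997/0.1090 = 0.03668 M, so pOH = 1.44 and pH = 14.00 - 1.44 = 12.56.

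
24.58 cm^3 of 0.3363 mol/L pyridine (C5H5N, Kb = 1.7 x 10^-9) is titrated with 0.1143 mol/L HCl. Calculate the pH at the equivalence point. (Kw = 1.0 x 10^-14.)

n(C5H5N) = 0.3363 x 0.02458 = 0.008266 mol; V(HCl) at equivalence = 0.008266/0.1143 = 0.07232 L.
At equivalence the base is fully converted to C5H5NH+; total volume = 0.09690 L, so [C5H5NH+] = 0.008266/0.09690 = 0.08531 M.
Ka(C5H5NH+) = Kw/Kb = 1.0e-14 / 1.7 x 10^-9 = 5.88e-6.
[H^+] = sqrt(Ka x [C5H5NH+]) = sqrt(5.88e-6 x 0.08531) = 0.000708 M.
pH = -log(0.000708) = 3.15.

3.15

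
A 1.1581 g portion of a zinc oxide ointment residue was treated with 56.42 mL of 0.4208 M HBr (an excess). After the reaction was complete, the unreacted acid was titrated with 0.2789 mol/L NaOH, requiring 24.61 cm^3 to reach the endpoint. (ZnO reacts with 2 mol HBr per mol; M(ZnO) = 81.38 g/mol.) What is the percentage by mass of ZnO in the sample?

59.3%

Total n(HBr) added = 0.4208 x 0.05642 = 0.02374 mol.
n(NaOH) used = 0.2789 x 0.02461 = 0.006864 mol, which equals the excess n(HBr).
So n(HBr) consumed by the sample = 0.02374 - 0.006864 = 0.01688 mol.
n(ZnO) = 0.01688 / 2 = 0.008439 mol.
mass ZnO = 0.008439 x 81.38 = 0.6868 g, so %ZnO = 0.6868/1.1581 x 100 = 59.3%.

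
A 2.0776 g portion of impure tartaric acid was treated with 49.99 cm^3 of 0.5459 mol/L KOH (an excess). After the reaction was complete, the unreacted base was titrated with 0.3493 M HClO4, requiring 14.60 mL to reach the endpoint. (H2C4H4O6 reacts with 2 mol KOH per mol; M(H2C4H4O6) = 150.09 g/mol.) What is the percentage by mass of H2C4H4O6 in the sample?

80.2%

Total n(KOH) added = 0.5459 x 0.04999 = 0.02729 mol.
n(HClO4) used = 0.3493 x 0.01460 = 0.005100 mol, which equals the excess n(KOH).
So n(KOH) consumed by the sample = 0.02729 - 0.005100 = 0.02219 mol.
n(H2C4H4O6) = 0.02219 / 2 = 0.01109 mol.
mass H2C4H4O6 = 0.01109 x 150.09 = 1.665 g, so %H2C4H4O6 = 1.665/2.0776 x 100 = 80.2%.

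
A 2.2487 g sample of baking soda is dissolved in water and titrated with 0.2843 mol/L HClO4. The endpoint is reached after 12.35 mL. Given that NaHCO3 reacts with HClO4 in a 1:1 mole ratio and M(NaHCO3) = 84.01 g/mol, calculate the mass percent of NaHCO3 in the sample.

13.1%

n(HClO4) = 0.2843 x 0.01235 = 0.003511 mol.
n(NaHCO3) = 0.003511 / 1 = 0.003511 mol.
mass of NaHCO3 = 0.003511 x 84.01 = 0.2950 g.
% purity = 0.2950 / 2.2487 x 100 = 13.1%.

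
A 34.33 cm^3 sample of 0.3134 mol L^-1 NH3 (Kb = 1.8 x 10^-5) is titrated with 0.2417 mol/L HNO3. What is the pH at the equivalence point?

5.06

n(NH3) = 0.3134 x 0.03433 = 0.01076 mol; V(HNO3) at equivalence = 0.01076/0.2417 = 0.04451 L.
At equivalence the base is fully converted to NH4+; total volume = 0.07884 L, so [NH4+] = 0.01076/0.07884 = 0.1365 M.
Ka(NH4+) = Kw/Kb = 1.0e-14 / 1.8 x 10^-5 = 5.56e-10.
[H^+] = sqrt(Ka x [NH4+]) = sqrt(5.56e-10 x 0.1365) = 8.71e-6 M.
pH = -log(8.71e-6) = 5.06.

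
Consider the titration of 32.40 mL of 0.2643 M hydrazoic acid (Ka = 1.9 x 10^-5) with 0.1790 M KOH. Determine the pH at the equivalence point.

8.87

n(HN3) = 0.2643 x 0.03240 = 0.008563 mol; V(KOH) at equivalence = 0.008563/0.1790 = 0.04784 L.
At equivalence all the acid is converted to N3-; total volume = 0.03240 + 0.04784 = 0.08024 L, so [N3-] = 0.008563/0.08024 = 0.1067 M.
Kb = Kw/Ka = 1.0e-14 / 1.9 x 10^-5 = 5.26e-10.
[OH^-] = sqrt(Kb x [N3-]) = sqrt(5.26e-10 x 0.1067) = 7.49e-6 M.
pOH = 5.13, so pH = 14.00 - 5.13 = 8.87.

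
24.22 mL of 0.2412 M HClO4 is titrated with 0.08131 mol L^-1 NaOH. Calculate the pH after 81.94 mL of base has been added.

11.89

n(acid) = 0.2412 x 0.02422 = 0.005842 mol; n(NaOH) added = 0.08131 x 0.08194 = 0.006663 mol.
Base is in excess by 0.006663 - 0.005842 = 0.0008207 mol in a total volume of 0.1062 L.
[OH^-] = 0.0008207/0.1062 = 0.007731 M, so pOH = 2.11 and pH = 14.00 - 2.11 = 11.89.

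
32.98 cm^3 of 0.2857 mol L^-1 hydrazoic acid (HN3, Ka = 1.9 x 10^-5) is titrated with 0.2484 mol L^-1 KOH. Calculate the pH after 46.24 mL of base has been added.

12.42

n(acid) = 0.2857 x 0.03298 = 0.009422 mol; n(KOH) added = 0.2484 x 0.04624 = 0.01149 mol.
Base is in excess by 0.01149 - 0.009422 = 0.002064 mol in a total volume of 0.07922 L.
[OH^-] = 0.002064/0.07922 = 0.02605 M, so pOH = 1.58 and pH = 14.00 - 1.58 = 12.42.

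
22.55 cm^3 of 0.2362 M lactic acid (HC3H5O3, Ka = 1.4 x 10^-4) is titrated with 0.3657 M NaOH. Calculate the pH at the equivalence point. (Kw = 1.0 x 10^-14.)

n(HC3H5O3) = 0.2362 x 0.02255 = 0.005326 mol; V(NaOH) at equivalence = 0.005326/0.3657 = 0.01456 L.
At equivalence all the acid is converted to C3H5O3-; total volume = 0.02255 + 0.01456 = 0.03711 L, so [C3H5O3-] = 0.005326/0.03711 = 0.1435 M.
Kb = Kw/Ka = 1.0e-14 / 1.4 x 10^-4 = 7.14e-11.
[OH^-] = sqrt(Kb x [C3H5O3-]) = sqrt(7.14e-11 x 0.1435) = 3.20e-6 M.
pOH = 5.49, so pH = 14.00 - 5.49 = 8.51.

8.51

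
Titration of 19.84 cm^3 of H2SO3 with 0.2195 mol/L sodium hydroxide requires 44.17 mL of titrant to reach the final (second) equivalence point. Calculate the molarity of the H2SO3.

n(NaOH) = 0.2195 x 0.04417 = 0.009695 mol.
At the final (second) equivalence point, 2 mol OH^- react per mol H2SO3, so n(H2SO3) = 0.009695 / 2 = 0.004848 mol.
[H2SO3] = 0.004848 / 0.01984 L = 0.244 M.

0.244 M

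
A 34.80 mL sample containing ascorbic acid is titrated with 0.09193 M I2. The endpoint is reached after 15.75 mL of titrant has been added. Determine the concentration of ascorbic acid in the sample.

n(I2) = 0.09193 x 0.01575 = 0.001448 mol.
From the balanced equation, 1 mol I2 reacts with 1 mol ascorbic acid, so n(ascorbic acid) = 0.001448 x 1/1 = 0.001448 mol.
[ascorbic acid] = 0.001448 / 0.03480 L = 0.0416 M.

0.0416 M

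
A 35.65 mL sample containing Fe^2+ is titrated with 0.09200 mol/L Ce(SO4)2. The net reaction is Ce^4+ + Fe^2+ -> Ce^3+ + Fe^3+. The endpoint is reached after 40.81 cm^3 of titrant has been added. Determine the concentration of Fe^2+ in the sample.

n(Ce(SO4)2) = 0.09200 x 0.04081 = 0.003755 mol.
From the balanced equation, 1 mol Ce(SO4)2 reacts with 1 mol Fe^2+, so n(Fe^2+) = 0.003755 x 1/1 = 0.003755 mol.
[Fe^2+] = 0.003755 / 0.03565 L = 0.105 M.

0.105 M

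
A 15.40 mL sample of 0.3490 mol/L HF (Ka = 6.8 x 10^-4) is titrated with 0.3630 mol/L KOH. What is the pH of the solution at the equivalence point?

8.21

n(HF) = 0.3490 x 0.01540 = 0.005375 mol; V(KOH) at equivalence = 0.005375/0.3630 = 0.01481 L.
At equivalence all the acid is converted to F-; total volume = 0.01540 + 0.01481 = 0.03021 L, so [F-] = 0.005375/0.03021 = 0.1779 M.
Kb = Kw/Ka = 1.0e-14 / 6.8 x 10^-4 = 1.47e-11.
[OH^-] = sqrt(Kb x [F-]) = sqrt(1.47e-11 x 0.1779) = 1.62e-6 M.
pOH = 5.79, so pH = 14.00 - 5.79 = 8.21.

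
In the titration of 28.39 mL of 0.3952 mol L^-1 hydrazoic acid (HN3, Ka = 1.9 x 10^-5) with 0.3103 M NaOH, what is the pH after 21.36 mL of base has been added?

4.88

Initial n(HN3) = 0.3952 x 0.02839 = 0.01122 mol.
n(NaOH) added = 0.3103 x 0.02136 = 0.006628 mol, converting that many moles of HN3 to N3-.
Remaining n(HN3) = 0.004592 mol; n(N3-) = 0.006628 mol.
By Henderson-Hasselbalch, pH = pKa + log([A^-]/[HA]) = 4.72 + log(0.006628/0.004592) = 4.72 + (+0.16) = 4.88.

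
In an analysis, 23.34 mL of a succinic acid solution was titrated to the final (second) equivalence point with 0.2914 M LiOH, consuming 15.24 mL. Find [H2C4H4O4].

0.0951 M

n(LiOH) = 0.2914 x 0.01524 = 0.004441 mol.
At the final (second) equivalence point, 2 mol OH^- react per mol H2C4H4O4, so n(H2C4H4O4) = 0.004441 / 2 = 0.002220 mol.
[H2C4H4O4] = 0.002220 / 0.02334 L = 0.0951 M.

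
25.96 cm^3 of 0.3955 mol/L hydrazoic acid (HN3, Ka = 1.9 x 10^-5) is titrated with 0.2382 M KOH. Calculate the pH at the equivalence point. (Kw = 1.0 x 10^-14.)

n(HN3) = 0.3955 x 0.02596 = 0.01027 mol; V(KOH) at equivalence = 0.01027/0.2382 = 0.04310 L.
At equivalence all the acid is converted to N3-; total volume = 0.02596 + 0.04310 = 0.06906 L, so [N3-] = 0.01027/0.06906 = 0.1487 M.
Kb = Kw/Ka = 1.0e-14 / 1.9 x 10^-5 = 5.26e-10.
[OH^-] = sqrt(Kb x [N3-]) = sqrt(5.26e-10 x 0.1487) = 8.85e-6 M.
pOH = 5.05, so pH = 14.00 - 5.05 = 8.95.

8.95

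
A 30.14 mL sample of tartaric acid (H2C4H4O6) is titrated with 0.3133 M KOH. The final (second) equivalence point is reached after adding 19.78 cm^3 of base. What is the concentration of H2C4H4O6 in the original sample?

0.103 M

n(KOH) = 0.3133 x 0.01978 = 0.006197 mol.
At the final (second) equivalence point, 2 mol OH^- react per mol H2C4H4O6, so n(H2C4H4O6) = 0.006197 / 2 = 0.003099 mol.
[H2C4H4O6] = 0.003099 / 0.03014 L = 0.103 M.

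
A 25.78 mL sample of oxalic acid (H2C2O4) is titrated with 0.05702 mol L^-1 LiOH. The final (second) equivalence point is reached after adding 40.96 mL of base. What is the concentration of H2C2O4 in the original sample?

n(LiOH) = 0.05702 x 0.04096 = 0.002336 mol.
At the final (second) equivalence point, 2 mol OH^- react per mol H2C2O4, so n(H2C2O4) = 0.002336 / 2 = 0.001168 mol.
[H2C2O4] = 0.001168 / 0.02578 L = 0.0453 M.

0.0453 M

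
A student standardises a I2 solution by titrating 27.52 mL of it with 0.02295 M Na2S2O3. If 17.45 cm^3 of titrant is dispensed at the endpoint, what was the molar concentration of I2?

n(Na2S2O3) = 0.02295 x 0.01745 = 0.0004005 mol.
From the balanced equation, 2 mol Na2S2O3 reacts with 1 mol I2, so n(I2) = 0.0004005 x 1/2 = 0.0002002 mol.
[I2] = 0.0002002 / 0.02752 L = 0.00728 M.

0.00728 M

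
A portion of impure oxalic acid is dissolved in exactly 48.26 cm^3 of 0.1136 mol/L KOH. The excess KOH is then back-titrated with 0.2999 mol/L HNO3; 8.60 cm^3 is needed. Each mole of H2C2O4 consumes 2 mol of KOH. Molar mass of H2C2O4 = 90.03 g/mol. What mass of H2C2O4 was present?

Total n(KOH) added = 0.1136 x 0.04826 = 0.005482 mol.
n(HNO3) used = 0.2999 x 0.008600 = 0.002579 mol, which equals the excess n(KOH).
So n(KOH) consumed by the sample = 0.005482 - 0.002579 = 0.002903 mol.
n(H2C2O4) = 0.002903 / 2 = 0.001452 mol.
mass = 0.001452 mol x 90.03 g/mol = 0.131 g.

0.131 g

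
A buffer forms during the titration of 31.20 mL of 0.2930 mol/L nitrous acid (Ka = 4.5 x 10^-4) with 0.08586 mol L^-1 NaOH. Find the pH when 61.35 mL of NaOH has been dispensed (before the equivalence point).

3.48

Initial n(HNO2) = 0.2930 x 0.03120 = 0.009142 mol.
n(NaOH) added = 0.08586 x 0.06135 = 0.005268 mol, converting that many moles of HNO2 to NO2-.
Remaining n(HNO2) = 0.003874 mol; n(NO2-) = 0.005268 mol.
By Henderson-Hasselbalch, pH = pKa + log([A^-]/[HA]) = 3.35 + log(0.005268/0.003874) = 3.35 + (+0.13) = 3.48.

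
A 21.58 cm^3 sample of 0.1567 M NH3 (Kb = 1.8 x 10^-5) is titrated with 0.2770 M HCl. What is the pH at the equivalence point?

n(NH3) = 0.1567 x 0.02158 = 0.003382 mol; V(HCl) at equivalence = 0.003382/0.2770 = 0.01221 L.
At equivalence the base is fully converted to NH4+; total volume = 0.03379 L, so [NH4+] = 0.003382/0.03379 = 0.1001 M.
Ka(NH4+) = Kw/Kb = 1.0e-14 / 1.8 x 10^-5 = 5.56e-10.
[H^+] = sqrt(Ka x [NH4+]) = sqrt(5.56e-10 x 0.1001) = 7.46e-6 M.
pH = -log(7.46e-6) = 5.13.

5.13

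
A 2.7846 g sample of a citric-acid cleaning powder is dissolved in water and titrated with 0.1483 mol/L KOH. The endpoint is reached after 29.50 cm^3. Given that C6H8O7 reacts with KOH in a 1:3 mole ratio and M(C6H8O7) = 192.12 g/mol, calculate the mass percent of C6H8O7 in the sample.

n(KOH) = 0.1483 x 0.02950 = 0.004375 mol.
n(C6H8O7) = 0.004375 / 3 = 0.001458 mol.
mass of C6H8O7 = 0.001458 x 192.12 = 0.2802 g.
% purity = 0.2802 / 2.7846 x 100 = 10.1%.

10.1%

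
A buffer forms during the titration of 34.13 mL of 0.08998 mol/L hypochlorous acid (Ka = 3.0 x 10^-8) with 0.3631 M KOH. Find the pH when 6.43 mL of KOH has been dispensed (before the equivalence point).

8.02

Initial n(HClO) = 0.08998 x 0.03413 = 0.003071 mol.
n(KOH) added = 0.3631 x 0.006430 = 0.002335 mol, converting that many moles of HClO to ClO-.
Remaining n(HClO) = 0.0007363 mol; n(ClO-) = 0.002335 mol.
By Henderson-Hasselbalch, pH = pKa + log([A^-]/[HA]) = 7.52 + log(0.002335/0.0007363) = 7.52 + (+0.50) = 8.02.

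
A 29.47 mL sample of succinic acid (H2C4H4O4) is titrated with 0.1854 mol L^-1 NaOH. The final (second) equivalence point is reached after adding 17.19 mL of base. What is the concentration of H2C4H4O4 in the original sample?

n(NaOH) = 0.1854 x 0.01719 = 0.003187 mol.
At the final (second) equivalence point, 2 mol OH^- react per mol H2C4H4O4, so n(H2C4H4O4) = 0.003187 / 2 = 0.001594 mol.
[H2C4H4O4] = 0.001594 / 0.02947 L = 0.0541 M.

0.0541 M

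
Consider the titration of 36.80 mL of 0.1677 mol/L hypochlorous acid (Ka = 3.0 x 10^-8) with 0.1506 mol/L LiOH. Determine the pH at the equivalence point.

10.21

n(HClO) = 0.1677 x 0.03680 = 0.006171 mol; V(LiOH) at equivalence = 0.006171/0.1506 = 0.04098 L.
At equivalence all the acid is converted to ClO-; total volume = 0.03680 + 0.04098 = 0.07778 L, so [ClO-] = 0.006171/0.07778 = 0.07935 M.
Kb = Kw/Ka = 1.0e-14 / 3.0 x 10^-8 = 3.33e-7.
[OH^-] = sqrt(Kb x [ClO-]) = sqrt(3.33e-7 x 0.07935) = 0.000163 M.
pOH = 3.79, so pH = 14.00 - 3.79 = 10.21.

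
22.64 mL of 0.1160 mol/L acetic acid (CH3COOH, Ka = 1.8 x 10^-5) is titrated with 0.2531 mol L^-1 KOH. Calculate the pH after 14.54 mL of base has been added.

12.45

n(acid) = 0.1160 x 0.02264 = 0.002626 mol; n(KOH) added = 0.2531 x 0.01454 = 0.003680 mol.
Base is in excess by 0.003680 - 0.002626 = 0.001054 mol in a total volume of 0.03718 L.
[OH^-] = 0.001054/0.03718 = 0.02834 M, so pOH = 1.55 and pH = 14.00 - 1.55 = 12.45.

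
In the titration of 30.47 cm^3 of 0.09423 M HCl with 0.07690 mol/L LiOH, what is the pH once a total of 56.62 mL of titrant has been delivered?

n(acid) = 0.09423 x 0.03047 = 0.002871 mol; n(LiOH) added = 0.07690 x 0.05662 = 0.004354 mol.
Base is in excess by 0.004354 - 0.002871 = 0.001483 mol in a total volume of 0.08709 L.
[OH^-] = 0.001483/0.08709 = 0.01703 M, so pOH = 1.77 and pH = 14.00 - 1.77 = 12.23.

12.23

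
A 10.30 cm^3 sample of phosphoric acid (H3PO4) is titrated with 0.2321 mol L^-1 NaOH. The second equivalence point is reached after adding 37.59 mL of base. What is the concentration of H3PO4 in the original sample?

n(NaOH) = 0.2321 x 0.03759 = 0.008725 mol.
At the second equivalence point, 2 mol OH^- react per mol H3PO4, so n(H3PO4) = 0.008725 / 2 = 0.004362 mol.
[H3PO4] = 0.004362 / 0.01030 L = 0.424 M.

0.424 M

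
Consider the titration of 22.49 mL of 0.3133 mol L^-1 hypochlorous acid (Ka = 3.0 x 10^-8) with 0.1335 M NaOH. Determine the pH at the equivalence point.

10.25

n(HClO) = 0.3133 x 0.02249 = 0.007046 mol; V(NaOH) at equivalence = 0.007046/0.1335 = 0.05278 L.
At equivalence all the acid is converted to ClO-; total volume = 0.02249 + 0.05278 = 0.07527 L, so [ClO-] = 0.007046/0.07527 = 0.09361 M.
Kb = Kw/Ka = 1.0e-14 / 3.0 x 10^-8 = 3.33e-7.
[OH^-] = sqrt(Kb x [ClO-]) = sqrt(3.33e-7 x 0.09361) = 0.000177 M.
pOH = 3.75, so pH = 14.00 - 3.75 = 10.25.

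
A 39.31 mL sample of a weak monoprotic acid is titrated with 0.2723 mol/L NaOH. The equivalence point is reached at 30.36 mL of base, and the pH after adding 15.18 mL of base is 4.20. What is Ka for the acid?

6.3 x 10^-5

15.18 mL is half of the equivalence volume, so this is the half-equivalence point where [HA] = [A^-].
At half-equivalence pH = pKa, so pKa = 4.20.
Ka = 10^(-4.20) = 6.3 x 10^-5.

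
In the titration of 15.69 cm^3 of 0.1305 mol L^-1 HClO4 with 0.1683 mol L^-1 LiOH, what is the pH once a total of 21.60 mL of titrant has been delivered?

12.63

n(acid) = 0.1305 x 0.01569 = 0.002048 mol; n(LiOH) added = 0.1683 x 0.02160 = 0.003635 mol.
Base is in excess by 0.003635 - 0.002048 = 0.001588 mol in a total volume of 0.03729 L.
[OH^-] = 0.001588/0.03729 = 0.04258 M, so pOH = 1.37 and pH = 14.00 - 1.37 = 12.63.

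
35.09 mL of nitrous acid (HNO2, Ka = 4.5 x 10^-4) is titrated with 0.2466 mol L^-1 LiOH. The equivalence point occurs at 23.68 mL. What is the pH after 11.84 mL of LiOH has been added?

11.84 mL is exactly half the equivalence volume (23.68/2), i.e. the half-equivalence point.
There, n(HA) = n(A^-), so pH = pKa = -log(4.5 x 10^-4) = 3.35.

3.35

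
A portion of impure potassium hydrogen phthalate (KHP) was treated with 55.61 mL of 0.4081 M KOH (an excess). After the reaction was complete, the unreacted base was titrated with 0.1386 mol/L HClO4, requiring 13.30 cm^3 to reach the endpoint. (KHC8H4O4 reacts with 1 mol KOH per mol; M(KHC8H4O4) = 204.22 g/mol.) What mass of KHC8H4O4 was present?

4.26 g

Total n(KOH) added = 0.4081 x 0.05561 = 0.02269 mol.
n(HClO4) used = 0.1386 x 0.01330 = 0.001843 mol, which equals the excess n(KOH).
So n(KOH) consumed by the sample = 0.02269 - 0.001843 = 0.02085 mol.
n(KHC8H4O4) = 0.02085 / 1 = 0.02085 mol.
mass = 0.02085 mol x 204.22 g/mol = 4.26 g.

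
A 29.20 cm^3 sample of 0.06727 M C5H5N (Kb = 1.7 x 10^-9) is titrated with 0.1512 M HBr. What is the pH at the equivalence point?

n(C5H5N) = 0.06727 x 0.02920 = 0.001964 mol; V(HBr) at equivalence = 0.001964/0.1512 = 0.01299 L.
At equivalence the base is fully converted to C5H5NH+; total volume = 0.04219 L, so [C5H5NH+] = 0.001964/0.04219 = 0.04656 M.
Ka(C5H5NH+) = Kw/Kb = 1.0e-14 / 1.7 x 10^-9 = 5.88e-6.
[H^+] = sqrt(Ka x [C5H5NH+]) = sqrt(5.88e-6 x 0.04656) = 0.000523 M.
pH = -log(0.000523) = 3.28.

3.28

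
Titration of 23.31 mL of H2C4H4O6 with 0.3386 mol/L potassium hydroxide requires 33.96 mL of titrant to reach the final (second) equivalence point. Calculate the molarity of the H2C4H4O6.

n(KOH) = 0.3386 x 0.03396 = 0.01150 mol.
At the final (second) equivalence point, 2 mol OH^- react per mol H2C4H4O6, so n(H2C4H4O6) = 0.01150 / 2 = 0.005749 mol.
[H2C4H4O6] = 0.005749 / 0.02331 L = 0.247 M.

0.247 M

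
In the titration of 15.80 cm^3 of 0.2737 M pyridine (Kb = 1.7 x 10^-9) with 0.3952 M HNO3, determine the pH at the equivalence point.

3.01

n(C5H5N) = 0.2737 x 0.01580 = 0.004324 mol; V(HNO3) at equivalence = 0.004324/0.3952 = 0.01094 L.
At equivalence the base is fully converted to C5H5NH+; total volume = 0.02674 L, so [C5H5NH+] = 0.004324/0.02674 = 0.1617 M.
Ka(C5H5NH+) = Kw/Kb = 1.0e-14 / 1.7 x 10^-9 = 5.88e-6.
[H^+] = sqrt(Ka x [C5H5NH+]) = sqrt(5.88e-6 x 0.1617) = 0.000975 M.
pH = -log(0.000975) = 3.01.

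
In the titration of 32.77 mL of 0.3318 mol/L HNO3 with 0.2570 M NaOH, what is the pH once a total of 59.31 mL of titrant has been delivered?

n(acid) = 0.3318 x 0.03277 = 0.01087 mol; n(NaOH) added = 0.2570 x 0.05931 = 0.01524 mol.
Base is in excess by 0.01524 - 0.01087 = 0.004370 mol in a total volume of 0.09208 L.
[OH^-] = 0.004370/0.09208 = 0.04745 M, so pOH = 1.32 and pH = 14.00 - 1.32 = 12.68.

12.68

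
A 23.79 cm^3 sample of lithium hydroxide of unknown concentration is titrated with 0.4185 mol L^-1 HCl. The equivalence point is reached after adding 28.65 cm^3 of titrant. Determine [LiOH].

n(HCl) delivered = 0.4185 x 0.02865 = 0.01199 mol.
For a 1:1 reaction, n(LiOH) = 0.01199 mol.
[LiOH] = 0.01199 mol / 0.02379 L = 0.504 M.

0.504 M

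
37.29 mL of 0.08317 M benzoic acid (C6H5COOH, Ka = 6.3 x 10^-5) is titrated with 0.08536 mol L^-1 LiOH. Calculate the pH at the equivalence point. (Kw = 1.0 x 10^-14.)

n(C6H5COOH) = 0.08317 x 0.03729 = 0.003101 mol; V(LiOH) at equivalence = 0.003101/0.08536 = 0.03633 L.
At equivalence all the acid is converted to C6H5COO-; total volume = 0.03729 + 0.03633 = 0.07362 L, so [C6H5COO-] = 0.003101/0.07362 = 0.04213 M.
Kb = Kw/Ka = 1.0e-14 / 6.3 x 10^-5 = 1.59e-10.
[OH^-] = sqrt(Kb x [C6H5COO-]) = sqrt(1.59e-10 x 0.04213) = 2.59e-6 M.
pOH = 5.59, so pH = 14.00 - 5.59 = 8.41.

8.41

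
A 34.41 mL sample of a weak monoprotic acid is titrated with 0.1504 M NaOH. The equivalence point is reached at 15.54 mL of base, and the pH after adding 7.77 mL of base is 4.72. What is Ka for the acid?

1.9 x 10^-5

7.77 mL is half of the equivalence volume, so this is the half-equivalence point where [HA] = [A^-].
At half-equivalence pH = pKa, so pKa = 4.72.
Ka = 10^(-4.72) = 1.9 x 10^-5.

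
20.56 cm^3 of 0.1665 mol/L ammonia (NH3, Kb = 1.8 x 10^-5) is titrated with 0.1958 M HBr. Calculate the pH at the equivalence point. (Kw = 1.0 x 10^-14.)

n(NH3) = 0.1665 x 0.02056 = 0.003423 mol; V(HBr) at equivalence = 0.003423/0.1958 = 0.01748 L.
At equivalence the base is fully converted to NH4+; total volume = 0.03804 L, so [NH4+] = 0.003423/0.03804 = 0.08998 M.
Ka(NH4+) = Kw/Kb = 1.0e-14 / 1.8 x 10^-5 = 5.56e-10.
[H^+] = sqrt(Ka x [NH4+]) = sqrt(5.56e-10 x 0.08998) = 7.07e-6 M.
pH = -log(7.07e-6) = 5.15.

5.15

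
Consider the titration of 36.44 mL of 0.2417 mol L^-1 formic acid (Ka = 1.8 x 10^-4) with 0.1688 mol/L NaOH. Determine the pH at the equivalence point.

8.37

n(HCOOH) = 0.2417 x 0.03644 = 0.008808 mol; V(NaOH) at equivalence = 0.008808/0.1688 = 0.05218 L.
At equivalence all the acid is converted to HCOO-; total volume = 0.03644 + 0.05218 = 0.08862 L, so [HCOO-] = 0.008808/0.08862 = 0.09939 M.
Kb = Kw/Ka = 1.0e-14 / 1.8 x 10^-4 = 5.56e-11.
[OH^-] = sqrt(Kb x [HCOO-]) = sqrt(5.56e-11 x 0.09939) = 2.35e-6 M.
pOH = 5.63, so pH = 14.00 - 5.63 = 8.37.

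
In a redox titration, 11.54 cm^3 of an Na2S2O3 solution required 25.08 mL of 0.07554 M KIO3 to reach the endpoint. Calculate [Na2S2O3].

n(KIO3) = 0.07554 x 0.02508 = 0.001895 mol.
From the balanced equation, 1 mol KIO3 reacts with 6 mol Na2S2O3, so n(Na2S2O3) = 0.001895 x 6/1 = 0.01137 mol.
[Na2S2O3] = 0.01137 / 0.01154 L = 0.985 M.

0.985 M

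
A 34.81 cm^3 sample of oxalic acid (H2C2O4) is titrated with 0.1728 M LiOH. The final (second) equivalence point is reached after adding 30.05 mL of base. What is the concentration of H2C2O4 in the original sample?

n(LiOH) = 0.1728 x 0.03005 = 0.005193 mol.
At the final (second) equivalence point, 2 mol OH^- react per mol H2C2O4, so n(H2C2O4) = 0.005193 / 2 = 0.002596 mol.
[H2C2O4] = 0.002596 / 0.03481 L = 0.0746 M.

0.0746 M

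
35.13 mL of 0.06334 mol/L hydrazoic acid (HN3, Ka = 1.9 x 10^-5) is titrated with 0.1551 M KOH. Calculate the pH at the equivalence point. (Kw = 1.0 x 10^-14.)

n(HN3) = 0.06334 x 0.03513 = 0.002225 mol; V(KOH) at equivalence = 0.002225/0.1551 = 0.01435 L.
At equivalence all the acid is converted to N3-; total volume = 0.03513 + 0.01435 = 0.04948 L, so [N3-] = 0.002225/0.04948 = 0.04497 M.
Kb = Kw/Ka = 1.0e-14 / 1.9 x 10^-5 = 5.26e-10.
[OH^-] = sqrt(Kb x [N3-]) = sqrt(5.26e-10 x 0.04497) = 4.87e-6 M.
pOH = 5.31, so pH = 14.00 - 5.31 = 8.69.

8.69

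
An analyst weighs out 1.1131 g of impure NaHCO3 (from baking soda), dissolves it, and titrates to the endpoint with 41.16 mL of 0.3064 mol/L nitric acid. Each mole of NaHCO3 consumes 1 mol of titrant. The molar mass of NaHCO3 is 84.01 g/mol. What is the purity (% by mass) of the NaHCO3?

95.2%

n(HNO3) = 0.3064 x 0.04116 = 0.01261 mol.
n(NaHCO3) = 0.01261 / 1 = 0.01261 mol.
mass of NaHCO3 = 0.01261 x 84.01 = 1.059 g.
% purity = 1.059 / 1.1131 x 100 = 95.2%.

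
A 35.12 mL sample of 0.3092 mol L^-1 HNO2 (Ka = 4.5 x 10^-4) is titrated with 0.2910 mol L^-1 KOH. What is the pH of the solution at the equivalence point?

n(HNO2) = 0.3092 x 0.03512 = 0.01086 mol; V(KOH) at equivalence = 0.01086/0.2910 = 0.03732 L.
At equivalence all the acid is converted to NO2-; total volume = 0.03512 + 0.03732 = 0.07244 L, so [NO2-] = 0.01086/0.07244 = 0.1499 M.
Kb = Kw/Ka = 1.0e-14 / 4.5 x 10^-4 = 2.22e-11.
[OH^-] = sqrt(Kb x [NO2-]) = sqrt(2.22e-11 x 0.1499) = 1.83e-6 M.
pOH = 5.74, so pH = 14.00 - 5.74 = 8.26.

8.26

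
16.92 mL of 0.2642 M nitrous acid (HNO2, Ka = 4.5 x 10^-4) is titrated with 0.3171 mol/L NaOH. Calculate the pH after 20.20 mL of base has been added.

n(acid) = 0.2642 x 0.01692 = 0.004470 mol; n(NaOH) added = 0.3171 x 0.02020 = 0.006405 mol.
Base is in excess by 0.006405 - 0.004470 = 0.001935 mol in a total volume of 0.03712 L.
[OH^-] = 0.001935/0.03712 = 0.05213 M, so pOH = 1.28 and pH = 14.00 - 1.28 = 12.72.

12.72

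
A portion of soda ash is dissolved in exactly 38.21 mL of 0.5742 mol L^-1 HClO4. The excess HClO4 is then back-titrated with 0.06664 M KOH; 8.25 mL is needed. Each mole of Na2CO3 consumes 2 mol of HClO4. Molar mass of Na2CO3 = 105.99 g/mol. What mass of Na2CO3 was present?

1.13 g

Total n(HClO4) added = 0.5742 x 0.03821 = 0.02194 mol.
n(KOH) used = 0.06664 x 0.008250 = 0.0005498 mol, which equals the excess n(HClO4).
So n(HClO4) consumed by the sample = 0.02194 - 0.0005498 = 0.02139 mol.
n(Na2CO3) = 0.02139 / 2 = 0.01070 mol.
mass = 0.01070 mol x 105.99 g/mol = 1.13 g.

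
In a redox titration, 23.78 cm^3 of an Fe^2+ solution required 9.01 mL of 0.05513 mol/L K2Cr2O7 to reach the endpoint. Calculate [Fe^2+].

n(K2Cr2O7) = 0.05513 x 0.009010 = 0.0004967 mol.
From the balanced equation, 1 mol K2Cr2O7 reacts with 6 mol Fe^2+, so n(Fe^2+) = 0.0004967 x 6/1 = 0.002980 mol.
[Fe^2+] = 0.002980 / 0.02378 L = 0.125 M.

0.125 M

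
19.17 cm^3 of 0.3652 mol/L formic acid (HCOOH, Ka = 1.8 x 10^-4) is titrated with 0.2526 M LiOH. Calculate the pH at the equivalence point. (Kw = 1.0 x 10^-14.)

n(HCOOH) = 0.3652 x 0.01917 = 0.007001 mol; V(LiOH) at equivalence = 0.007001/0.2526 = 0.02772 L.
At equivalence all the acid is converted to HCOO-; total volume = 0.01917 + 0.02772 = 0.04689 L, so [HCOO-] = 0.007001/0.04689 = 0.1493 M.
Kb = Kw/Ka = 1.0e-14 / 1.8 x 10^-4 = 5.56e-11.
[OH^-] = sqrt(Kb x [HCOO-]) = sqrt(5.56e-11 x 0.1493) = 2.88e-6 M.
pOH = 5.54, so pH = 14.00 - 5.54 = 8.46.

8.46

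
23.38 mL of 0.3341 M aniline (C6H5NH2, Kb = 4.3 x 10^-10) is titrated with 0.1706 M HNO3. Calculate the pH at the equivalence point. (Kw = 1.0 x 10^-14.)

n(C6H5NH2) = 0.3341 x 0.02338 = 0.007811 mol; V(HNO3) at equivalence = 0.007811/0.1706 = 0.04579 L.
At equivalence the base is fully converted to C6H5NH3+; total volume = 0.06917 L, so [C6H5NH3+] = 0.007811/0.06917 = 0.1129 M.
Ka(C6H5NH3+) = Kw/Kb = 1.0e-14 / 4.3 x 10^-10 = 2.33e-5.
[H^+] = sqrt(Ka x [C6H5NH3+]) = sqrt(2.33e-5 x 0.1129) = 0.00162 M.
pH = -log(0.00162) = 2.79.

2.79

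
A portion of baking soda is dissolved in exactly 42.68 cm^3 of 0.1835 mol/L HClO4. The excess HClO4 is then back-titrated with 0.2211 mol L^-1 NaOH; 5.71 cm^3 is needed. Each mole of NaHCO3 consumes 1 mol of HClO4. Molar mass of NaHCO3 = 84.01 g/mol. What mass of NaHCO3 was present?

0.552 g

Total n(HClO4) added = 0.1835 x 0.04268 = 0.007832 mol.
n(NaOH) used = 0.2211 x 0.005710 = 0.001262 mol, which equals the excess n(HClO4).
So n(HClO4) consumed by the sample = 0.007832 - 0.001262 = 0.006569 mol.
n(NaHCO3) = 0.006569 / 1 = 0.006569 mol.
mass = 0.006569 mol x 84.01 g/mol = 0.552 g.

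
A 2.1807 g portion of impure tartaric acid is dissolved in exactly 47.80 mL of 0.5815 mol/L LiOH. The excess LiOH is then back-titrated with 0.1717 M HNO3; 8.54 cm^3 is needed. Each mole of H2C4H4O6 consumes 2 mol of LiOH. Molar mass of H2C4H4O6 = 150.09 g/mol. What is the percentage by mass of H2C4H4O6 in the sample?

90.6%

Total n(LiOH) added = 0.5815 x 0.04780 = 0.02780 mol.
n(HNO3) used = 0.1717 x 0.008540 = 0.001466 mol, which equals the excess n(LiOH).
So n(LiOH) consumed by the sample = 0.02780 - 0.001466 = 0.02633 mol.
n(H2C4H4O6) = 0.02633 / 2 = 0.01316 mol.
mass H2C4H4O6 = 0.01316 x 150.09 = 1.976 g, so %H2C4H4O6 = 1.976/2.1807 x 100 = 90.6%.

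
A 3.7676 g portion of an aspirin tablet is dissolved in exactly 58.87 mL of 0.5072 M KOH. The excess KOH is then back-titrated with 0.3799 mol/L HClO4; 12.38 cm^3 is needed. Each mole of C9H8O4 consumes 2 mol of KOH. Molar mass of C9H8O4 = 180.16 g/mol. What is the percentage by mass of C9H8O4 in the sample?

Total n(KOH) added = 0.5072 x 0.05887 = 0.02986 mol.
n(HClO4) used = 0.3799 x 0.01238 = 0.004703 mol, which equals the excess n(KOH).
So n(KOH) consumed by the sample = 0.02986 - 0.004703 = 0.02516 mol.
n(C9H8O4) = 0.02516 / 2 = 0.01258 mol.
mass C9H8O4 = 0.01258 x 180.16 = 2.266 g, so %C9H8O4 = 2.266/3.7676 x 100 = 60.1%.

60.1%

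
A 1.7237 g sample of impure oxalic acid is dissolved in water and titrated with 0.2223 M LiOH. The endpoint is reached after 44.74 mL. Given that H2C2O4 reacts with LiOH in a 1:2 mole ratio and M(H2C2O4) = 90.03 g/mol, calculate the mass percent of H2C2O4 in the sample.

26.0%

n(LiOH) = 0.2223 x 0.04474 = 0.009946 mol.
n(H2C2O4) = 0.009946 / 2 = 0.004973 mol.
mass of H2C2O4 = 0.004973 x 90.03 = 0.4477 g.
% purity = 0.4477 / 1.7237 x 100 = 26.0%.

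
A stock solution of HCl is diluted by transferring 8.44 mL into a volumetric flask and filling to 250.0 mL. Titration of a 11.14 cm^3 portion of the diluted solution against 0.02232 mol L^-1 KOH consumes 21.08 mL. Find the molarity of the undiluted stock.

1.25 M

n(KOH) = 0.02232 x 0.02108 = 0.0004705 mol.
n(HCl) in the aliquot = 0.0004705 mol.
[diluted HCl] = 0.0004705 / 0.01114 = 0.04224 M.
Dilution factor = 250.0/8.440 = 29.62, so [stock] = 0.04224 x 29.62 = 1.25 M.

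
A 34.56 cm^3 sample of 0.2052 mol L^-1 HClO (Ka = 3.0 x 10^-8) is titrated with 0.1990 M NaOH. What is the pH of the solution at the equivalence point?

n(HClO) = 0.2052 x 0.03456 = 0.007092 mol; V(NaOH) at equivalence = 0.007092/0.1990 = 0.03564 L.
At equivalence all the acid is converted to ClO-; total volume = 0.03456 + 0.03564 = 0.07020 L, so [ClO-] = 0.007092/0.07020 = 0.1010 M.
Kb = Kw/Ka = 1.0e-14 / 3.0 x 10^-8 = 3.33e-7.
[OH^-] = sqrt(Kb x [ClO-]) = sqrt(3.33e-7 x 0.1010) = 0.000184 M.
pOH = 3.74, so pH = 14.00 - 3.74 = 10.26.

10.26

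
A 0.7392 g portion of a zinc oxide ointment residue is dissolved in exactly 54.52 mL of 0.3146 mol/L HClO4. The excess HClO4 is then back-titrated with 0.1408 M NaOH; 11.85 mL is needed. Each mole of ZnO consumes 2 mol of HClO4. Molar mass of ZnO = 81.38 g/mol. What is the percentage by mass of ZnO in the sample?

Total n(HClO4) added = 0.3146 x 0.05452 = 0.01715 mol.
n(NaOH) used = 0.1408 x 0.01185 = 0.001668 mol, which equals the excess n(HClO4).
So n(HClO4) consumed by the sample = 0.01715 - 0.001668 = 0.01548 mol.
n(ZnO) = 0.01548 / 2 = 0.007742 mol.
mass ZnO = 0.007742 x 81.38 = 0.6300 g, so %ZnO = 0.6300/0.7392 x 100 = 85.2%.

85.2%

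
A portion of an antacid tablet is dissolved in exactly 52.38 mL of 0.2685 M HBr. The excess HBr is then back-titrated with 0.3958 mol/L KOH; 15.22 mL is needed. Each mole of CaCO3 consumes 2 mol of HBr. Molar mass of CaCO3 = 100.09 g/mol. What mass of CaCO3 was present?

Total n(HBr) added = 0.2685 x 0.05238 = 0.01406 mol.
n(KOH) used = 0.3958 x 0.01522 = 0.006024 mol, which equals the excess n(HBr).
So n(HBr) consumed by the sample = 0.01406 - 0.006024 = 0.008040 mol.
n(CaCO3) = 0.008040 / 2 = 0.004020 mol.
mass = 0.004020 mol x 100.09 g/mol = 0.402 g.

0.402 g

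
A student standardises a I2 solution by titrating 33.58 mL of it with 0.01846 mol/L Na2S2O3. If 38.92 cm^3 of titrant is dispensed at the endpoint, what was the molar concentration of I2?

0.0107 M

n(Na2S2O3) = 0.01846 x 0.03892 = 0.0007185 mol.
From the balanced equation, 2 mol Na2S2O3 reacts with 1 mol I2, so n(I2) = 0.0007185 x 1/2 = 0.0003592 mol.
[I2] = 0.0003592 / 0.03358 L = 0.0107 M.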